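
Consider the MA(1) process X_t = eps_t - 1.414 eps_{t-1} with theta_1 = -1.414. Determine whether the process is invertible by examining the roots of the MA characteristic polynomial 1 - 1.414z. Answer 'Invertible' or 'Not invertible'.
\text{Not invertible}

The MA(q) characteristic polynomial is P(z) = 1 - 1.414z.
Invertibility requires all roots to lie outside the unit circle, i.e. |z| > 1 for every root.
This is linear in z: 1 + (-1.414) z = 0  =>  z = -1/(-1.414) = 0.707214,  |z| = 0.707214.
Moduli of all roots: 0.7072.
All moduli strictly greater than 1? No.
Verdict: Not invertible.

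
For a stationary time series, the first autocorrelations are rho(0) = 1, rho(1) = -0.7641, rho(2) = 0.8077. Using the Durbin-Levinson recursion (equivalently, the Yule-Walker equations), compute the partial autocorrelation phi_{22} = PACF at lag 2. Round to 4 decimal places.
\phi_{22} = 0.5379

The PACF at lag k is phi_{kk}, the last component of the solution
to the Yule-Walker system G_k phi = r_k where
  (G_k)_{ij} = rho(|i - j|), (r_k)_i = rho(i), i,j = 1..k.
Equivalently, Durbin-Levinson gives phi_{kk} iteratively:
  phi_{11} = rho(1)
  phi_{kk} = [rho(k) - sum_{j=1..k-1} phi_{k-1,j} rho(k-j)]
            / [1 - sum_{j=1..k-1} phi_{k-1,j} rho(j)],
  phi_{k,j} = phi_{k-1,j} - phi_{kk} phi_{k-1,k-j},  j = 1..k-1.
Step k = 1:
  phi_11 = rho(1) = -0.7641.
Step k = 2:
  phi_22 = [rho(2) - phi_11 rho(1)] / [1 - phi_11 rho(1)] = [0.8077 - (-0.7641)(-0.7641)] / [1 - (-0.7641)(-0.7641)]
         = 0.22385119 / 0.41615119 = 0.5379.
Therefore phi_{22} = 0.5379.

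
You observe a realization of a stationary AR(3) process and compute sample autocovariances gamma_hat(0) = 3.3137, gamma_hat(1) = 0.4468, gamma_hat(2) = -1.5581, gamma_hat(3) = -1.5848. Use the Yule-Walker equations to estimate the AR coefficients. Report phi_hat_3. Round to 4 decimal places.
\hat\phi_{3} = -0.4280

The Yule-Walker equations for an AR(p) process read, in matrix form,
  Gamma_p phi = r_p,   with   (Gamma_p)_{ij} = gamma(|i - j|),
                       (r_p)_i = gamma(i),   i,j = 1..p.
Substitute the sample gammas (Toeplitz matrix and right-hand side of size 3):
  Gamma_p = [[3.3137, 0.4468, -1.5581], [0.4468, 3.3137, 0.4468], [-1.5581, 0.4468, 3.3137]]
  r_p     = [0.4468, -1.5581, -1.5848]
Written out (R1..R3):
  (R1) 3.3137 phi_1 + 0.4468 phi_2 - 1.5581 phi_3 = 0.4468
  (R2) 0.4468 phi_1 + 3.3137 phi_2 + 0.4468 phi_3 = -1.5581
  (R3) -1.5581 phi_1 + 0.4468 phi_2 + 3.3137 phi_3 = -1.5848
Gaussian elimination:
  R2 <- R2 - (0.4468/3.3137) R1 = R2 - (0.134834) R1:  3.253456 phi_2 + 0.656885 phi_3 = -1.618344
  R3 <- R3 - (-1.5581/3.3137) R1 = R3 - (-0.470199) R1:  0.656885 phi_2 + 2.581082 phi_3 = -1.374715
  R3 <- R3 - (0.656885/3.253456) R2 = R3 - (0.201904) R2:  2.448455 phi_3 = -1.047965
Back-substitution:
  phi_hat_3 = -1.047965 / 2.448455 = -0.428011
  phi_hat_2 = (-1.618344 - (0.656885)(-0.428011)) / 3.253456 = -0.411006
  phi_hat_1 = (0.4468 - (0.4468)(-0.411006) - (-1.5581)(-0.428011)) / 3.3137 = -0.010999
So phi_hat = [-0.0110, -0.4110, -0.4280].
Therefore phi_hat_3 = -0.4280.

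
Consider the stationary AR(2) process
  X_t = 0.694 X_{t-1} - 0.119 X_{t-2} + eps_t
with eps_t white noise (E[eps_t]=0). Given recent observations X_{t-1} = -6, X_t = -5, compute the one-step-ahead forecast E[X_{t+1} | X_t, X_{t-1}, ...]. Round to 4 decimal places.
E[X_{t+1} \mid \mathcal F_t] = -2.7560

For an AR(p) model X_t = c + sum_i phi_i X_{t-i} + eps_t, the
one-step-ahead conditional mean is
  E[X_{t+1} | X_t, ...] = c + sum_i phi_i X_{t+1-i}.
Substitute known values:
  E[X_{t+1} | ...] = (0.694) * (-5) + (-0.119) * (-6)
                   = -2.7560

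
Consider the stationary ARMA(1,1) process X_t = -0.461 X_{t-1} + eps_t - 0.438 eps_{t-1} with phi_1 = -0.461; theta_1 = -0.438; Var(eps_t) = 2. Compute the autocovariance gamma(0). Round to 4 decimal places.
\gamma(0) = 4.0526

Multiply the model equation by X_{t-k} and take expectations. With theta_0 = psi_0 = 1 and psi_j the MA(infinity) weights, this gives
  gamma(k) - sum_i phi_i gamma(k-i) = c_k,
  c_k = sigma^2 * sum_{j=k..q} theta_j psi_{j-k}   (c_k = 0 for k > q),
using gamma(-m) = gamma(m).
psi-weights needed (psi_j = theta_j + sum_i phi_i psi_{j-i}):
  psi_1 = theta_1 + phi_1 = -0.438 + (-0.461) = -0.899
Right-hand sides:
  c_0 = sigma^2 (1 + theta_1 psi_1) = 2 * (1 + (-0.438)(-0.899)) = 2 * 1.393762 = 2.787524
  c_1 = sigma^2 theta_1 = 2 * (-0.438) = -0.876
  c_2 = 0
Equations for k = 0 and k = 1 (AR order 1):
  gamma(0) = phi_1 gamma(1) + c_0
  gamma(1) = phi_1 gamma(0) + c_1
Substituting the second into the first: gamma(0) (1 - phi_1^2) = c_0 + phi_1 c_1, so
  gamma(0) = (c_0 + phi_1 c_1) / (1 - phi_1^2) = (2.787524 + (-0.461)(-0.876)) / (1 - (-0.461)^2) = 3.19136 / 0.787479 = 4.052629.
Therefore gamma(0) = 4.0526 (to 4 decimal places).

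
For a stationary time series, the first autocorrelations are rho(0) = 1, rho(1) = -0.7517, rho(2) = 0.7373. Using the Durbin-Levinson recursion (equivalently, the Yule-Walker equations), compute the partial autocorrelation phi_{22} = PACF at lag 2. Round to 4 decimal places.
\phi_{22} = 0.3960

The PACF at lag k is phi_{kk}, the last component of the solution
to the Yule-Walker system G_k phi = r_k where
  (G_k)_{ij} = rho(|i - j|), (r_k)_i = rho(i), i,j = 1..k.
Equivalently, Durbin-Levinson gives phi_{kk} iteratively:
  phi_{11} = rho(1)
  phi_{kk} = [rho(k) - sum_{j=1..k-1} phi_{k-1,j} rho(k-j)]
            / [1 - sum_{j=1..k-1} phi_{k-1,j} rho(j)],
  phi_{k,j} = phi_{k-1,j} - phi_{kk} phi_{k-1,k-j},  j = 1..k-1.
Step k = 1:
  phi_11 = rho(1) = -0.7517.
Step k = 2:
  phi_22 = [rho(2) - phi_11 rho(1)] / [1 - phi_11 rho(1)] = [0.7373 - (-0.7517)(-0.7517)] / [1 - (-0.7517)(-0.7517)]
         = 0.17224711 / 0.43494711 = 0.396.
Therefore phi_{22} = 0.3960.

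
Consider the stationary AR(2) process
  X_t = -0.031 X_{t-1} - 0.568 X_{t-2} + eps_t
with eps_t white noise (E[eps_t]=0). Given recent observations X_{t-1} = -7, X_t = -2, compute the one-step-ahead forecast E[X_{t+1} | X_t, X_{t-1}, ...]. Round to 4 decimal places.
E[X_{t+1} \mid \mathcal F_t] = 4.0380

For an AR(p) model X_t = c + sum_i phi_i X_{t-i} + eps_t, the
one-step-ahead conditional mean is
  E[X_{t+1} | X_t, ...] = c + sum_i phi_i X_{t+1-i}.
Substitute known values:
  E[X_{t+1} | ...] = (-0.031) * (-2) + (-0.568) * (-7)
                   = 4.0380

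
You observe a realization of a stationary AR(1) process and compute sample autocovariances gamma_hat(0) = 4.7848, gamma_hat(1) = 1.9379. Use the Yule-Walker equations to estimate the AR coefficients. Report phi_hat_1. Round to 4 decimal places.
\hat\phi_{1} = 0.4050

The Yule-Walker equations for an AR(p) process read, in matrix form,
  Gamma_p phi = r_p,   with   (Gamma_p)_{ij} = gamma(|i - j|),
                       (r_p)_i = gamma(i),   i,j = 1..p.
Substitute the sample gammas (Toeplitz matrix and right-hand side of size 1):
  Gamma_p = [[4.7848]]
  r_p     = [1.9379]
With p = 1 this is the single equation gamma(0) phi_1 = gamma(1):
  phi_hat_1 = gamma(1) / gamma(0) = 1.9379 / 4.7848 = 0.4050.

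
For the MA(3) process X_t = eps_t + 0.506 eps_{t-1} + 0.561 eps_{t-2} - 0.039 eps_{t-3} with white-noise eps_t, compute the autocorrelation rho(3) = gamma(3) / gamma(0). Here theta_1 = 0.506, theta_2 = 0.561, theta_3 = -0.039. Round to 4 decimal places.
\rho(3) = -0.0248

For an MA(q) process with theta_0 = 1, the autocovariance is
  gamma(k) = sigma^2 * sum_{i=0..q-k} theta_i * theta_{i+k},
and rho(k) = gamma(k) / gamma(0). Sigma^2 cancels.
  numerator   = (1)*(-0.039) = -0.039.
  denominator = (1)^2 + (0.506)^2 + (0.561)^2 + (-0.039)^2 = 1.572278.
  rho(3) = -0.039 / 1.572278 = -0.0248.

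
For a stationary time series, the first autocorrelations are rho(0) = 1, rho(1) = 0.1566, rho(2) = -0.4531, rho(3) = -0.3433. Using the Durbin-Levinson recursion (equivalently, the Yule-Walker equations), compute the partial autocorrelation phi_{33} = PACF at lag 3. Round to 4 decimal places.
\phi_{33} = -0.2170

The PACF at lag k is phi_{kk}, the last component of the solution
to the Yule-Walker system G_k phi = r_k where
  (G_k)_{ij} = rho(|i - j|), (r_k)_i = rho(i), i,j = 1..k.
Equivalently, Durbin-Levinson gives phi_{kk} iteratively:
  phi_{11} = rho(1)
  phi_{kk} = [rho(k) - sum_{j=1..k-1} phi_{k-1,j} rho(k-j)]
            / [1 - sum_{j=1..k-1} phi_{k-1,j} rho(j)],
  phi_{k,j} = phi_{k-1,j} - phi_{kk} phi_{k-1,k-j},  j = 1..k-1.
Step k = 1:
  phi_11 = rho(1) = 0.1566.
Step k = 2:
  phi_22 = [rho(2) - phi_11 rho(1)] / [1 - phi_11 rho(1)] = [-0.4531 - (0.1566)(0.1566)] / [1 - (0.1566)(0.1566)]
         = -0.47762356 / 0.97547644 = -0.489631.
  Update: phi_21 = phi_11 - phi_22 phi_11 = 0.1566 - (-0.489631)(0.1566) = 0.233276.
Step k = 3:
  phi_33 = [rho(3) - phi_21 rho(2) - phi_22 rho(1)] / [1 - phi_21 rho(1) - phi_22 rho(2)]
    numerator   = -0.3433 - (0.233276)(-0.4531) - (-0.489631)(0.1566) = -0.16092632
    denominator = 1 - (0.233276)(0.1566) - (-0.489631)(-0.4531) = 0.74161711
  phi_33 = -0.16092632 / 0.74161711 = -0.217.
Therefore phi_{33} = -0.2170.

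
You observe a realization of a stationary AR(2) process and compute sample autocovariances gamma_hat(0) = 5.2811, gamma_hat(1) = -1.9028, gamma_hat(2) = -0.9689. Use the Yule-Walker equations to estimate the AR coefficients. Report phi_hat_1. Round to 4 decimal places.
\hat\phi_{1} = -0.4900

The Yule-Walker equations for an AR(p) process read, in matrix form,
  Gamma_p phi = r_p,   with   (Gamma_p)_{ij} = gamma(|i - j|),
                       (r_p)_i = gamma(i),   i,j = 1..p.
Substitute the sample gammas (Toeplitz matrix and right-hand side of size 2):
  Gamma_p = [[5.2811, -1.9028], [-1.9028, 5.2811]]
  r_p     = [-1.9028, -0.9689]
Written out:
  5.2811 phi_1 - 1.9028 phi_2 = -1.9028
  -1.9028 phi_1 + 5.2811 phi_2 = -0.9689
Solve by Cramer's rule:
  det = gamma(0)^2 - gamma(1)^2 = (5.2811)^2 - (-1.9028)^2 = 27.89001721 - 3.62064784 = 24.26936937
  phi_hat_1 = [gamma(1) gamma(0) - gamma(1) gamma(2)] / det = [(-1.9028)(5.2811) - (-1.9028)(-0.9689)] / 24.26936937 = -11.8925 / 24.26936937 = -0.49
  phi_hat_2 = [gamma(0) gamma(2) - gamma(1)^2] / det = [(5.2811)(-0.9689) - (-1.9028)^2] / 24.26936937 = -8.73750563 / 24.26936937 = -0.36
So phi_hat = [-0.4900, -0.3600].
Therefore phi_hat_1 = -0.4900.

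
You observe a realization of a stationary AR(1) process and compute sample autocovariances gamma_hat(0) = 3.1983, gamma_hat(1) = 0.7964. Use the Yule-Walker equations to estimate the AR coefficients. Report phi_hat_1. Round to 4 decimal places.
\hat\phi_{1} = 0.2490

The Yule-Walker equations for an AR(p) process read, in matrix form,
  Gamma_p phi = r_p,   with   (Gamma_p)_{ij} = gamma(|i - j|),
                       (r_p)_i = gamma(i),   i,j = 1..p.
Substitute the sample gammas (Toeplitz matrix and right-hand side of size 1):
  Gamma_p = [[3.1983]]
  r_p     = [0.7964]
With p = 1 this is the single equation gamma(0) phi_1 = gamma(1):
  phi_hat_1 = gamma(1) / gamma(0) = 0.7964 / 3.1983 = 0.2490.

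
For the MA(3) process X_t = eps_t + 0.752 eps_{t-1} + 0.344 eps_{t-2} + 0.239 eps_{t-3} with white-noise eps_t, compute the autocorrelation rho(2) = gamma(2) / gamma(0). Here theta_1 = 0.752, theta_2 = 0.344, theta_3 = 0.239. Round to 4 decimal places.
\rho(2) = 0.3008

For an MA(q) process with theta_0 = 1, the autocovariance is
  gamma(k) = sigma^2 * sum_{i=0..q-k} theta_i * theta_{i+k},
and rho(k) = gamma(k) / gamma(0). Sigma^2 cancels.
  numerator   = (1)*(0.344) + (0.752)*(0.239) = 0.523728.
  denominator = (1)^2 + (0.752)^2 + (0.344)^2 + (0.239)^2 = 1.740961.
  rho(2) = 0.523728 / 1.740961 = 0.3008.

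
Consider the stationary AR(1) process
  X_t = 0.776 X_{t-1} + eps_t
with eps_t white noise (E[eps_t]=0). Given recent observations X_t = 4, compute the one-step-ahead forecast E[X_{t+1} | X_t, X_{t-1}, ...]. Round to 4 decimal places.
E[X_{t+1} \mid \mathcal F_t] = 3.1040

For an AR(p) model X_t = c + sum_i phi_i X_{t-i} + eps_t, the
one-step-ahead conditional mean is
  E[X_{t+1} | X_t, ...] = c + sum_i phi_i X_{t+1-i}.
Substitute known values:
  E[X_{t+1} | ...] = (0.776) * (4)
                   = 3.1040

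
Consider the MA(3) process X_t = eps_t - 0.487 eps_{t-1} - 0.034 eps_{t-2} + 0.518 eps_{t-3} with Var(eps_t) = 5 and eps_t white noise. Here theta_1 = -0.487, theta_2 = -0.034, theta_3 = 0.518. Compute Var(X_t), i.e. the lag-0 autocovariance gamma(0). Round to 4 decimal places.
\gamma(0) = 7.5332

For an MA(q) process X_t = eps_t + sum_i theta_i eps_{t-i} with
Var(eps_t) = sigma^2, the variance is
  gamma(0) = sigma^2 * (1 + sum_i theta_i^2).
  sum_i theta_i^2 = (-0.487)^2 + (-0.034)^2 + (0.518)^2 = 0.237169 + 0.001156 + 0.268324 = 0.506649.
  gamma(0) = 5 * (1 + 0.506649) = 5 * 1.506649 = 7.533245, which rounds to 7.5332.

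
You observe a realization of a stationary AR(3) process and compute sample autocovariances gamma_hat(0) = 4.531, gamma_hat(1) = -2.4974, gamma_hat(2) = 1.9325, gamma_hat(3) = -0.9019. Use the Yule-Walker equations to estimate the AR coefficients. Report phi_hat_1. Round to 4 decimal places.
\hat\phi_{1} = -0.4780

The Yule-Walker equations for an AR(p) process read, in matrix form,
  Gamma_p phi = r_p,   with   (Gamma_p)_{ij} = gamma(|i - j|),
                       (r_p)_i = gamma(i),   i,j = 1..p.
Substitute the sample gammas (Toeplitz matrix and right-hand side of size 3):
  Gamma_p = [[4.531, -2.4974, 1.9325], [-2.4974, 4.531, -2.4974], [1.9325, -2.4974, 4.531]]
  r_p     = [-2.4974, 1.9325, -0.9019]
Written out (R1..R3):
  (R1) 4.531 phi_1 - 2.4974 phi_2 + 1.9325 phi_3 = -2.4974
  (R2) -2.4974 phi_1 + 4.531 phi_2 - 2.4974 phi_3 = 1.9325
  (R3) 1.9325 phi_1 - 2.4974 phi_2 + 4.531 phi_3 = -0.9019
Gaussian elimination:
  R2 <- R2 - (-2.4974/4.531) R1 = R2 - (-0.551181) R1:  3.154481 phi_2 - 1.432243 phi_3 = 0.555981
  R3 <- R3 - (1.9325/4.531) R1 = R3 - (0.426506) R1:  -1.432243 phi_2 + 3.706777 phi_3 = 0.163257
  R3 <- R3 - (-1.432243/3.154481) R2 = R3 - (-0.454034) R2:  3.056489 phi_3 = 0.415691
Back-substitution:
  phi_hat_3 = 0.415691 / 3.056489 = 0.136003
  phi_hat_2 = (0.555981 - (-1.432243)(0.136003)) / 3.154481 = 0.238001
  phi_hat_1 = (-2.4974 - (-2.4974)(0.238001) - (1.9325)(0.136003)) / 4.531 = -0.478005
So phi_hat = [-0.4780, 0.2380, 0.1360].
Therefore phi_hat_1 = -0.4780.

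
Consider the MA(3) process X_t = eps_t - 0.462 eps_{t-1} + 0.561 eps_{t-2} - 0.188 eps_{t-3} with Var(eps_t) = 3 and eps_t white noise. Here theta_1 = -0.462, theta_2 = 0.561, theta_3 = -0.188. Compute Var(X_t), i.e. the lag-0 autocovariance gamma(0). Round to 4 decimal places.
\gamma(0) = 4.6905

For an MA(q) process X_t = eps_t + sum_i theta_i eps_{t-i} with
Var(eps_t) = sigma^2, the variance is
  gamma(0) = sigma^2 * (1 + sum_i theta_i^2).
  sum_i theta_i^2 = (-0.462)^2 + (0.561)^2 + (-0.188)^2 = 0.213444 + 0.314721 + 0.035344 = 0.563509.
  gamma(0) = 3 * (1 + 0.563509) = 3 * 1.563509 = 4.690527, which rounds to 4.6905.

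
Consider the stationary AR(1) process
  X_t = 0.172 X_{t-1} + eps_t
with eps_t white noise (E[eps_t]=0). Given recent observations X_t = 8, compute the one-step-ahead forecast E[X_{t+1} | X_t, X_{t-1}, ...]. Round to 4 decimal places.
E[X_{t+1} \mid \mathcal F_t] = 1.3760

For an AR(p) model X_t = c + sum_i phi_i X_{t-i} + eps_t, the
one-step-ahead conditional mean is
  E[X_{t+1} | X_t, ...] = c + sum_i phi_i X_{t+1-i}.
Substitute known values:
  E[X_{t+1} | ...] = (0.172) * (8)
                   = 1.3760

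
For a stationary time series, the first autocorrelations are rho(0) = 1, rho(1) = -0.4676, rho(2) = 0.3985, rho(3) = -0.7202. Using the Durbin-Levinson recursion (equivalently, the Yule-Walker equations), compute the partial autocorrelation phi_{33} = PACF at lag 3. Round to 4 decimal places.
\phi_{33} = -0.6340

The PACF at lag k is phi_{kk}, the last component of the solution
to the Yule-Walker system G_k phi = r_k where
  (G_k)_{ij} = rho(|i - j|), (r_k)_i = rho(i), i,j = 1..k.
Equivalently, Durbin-Levinson gives phi_{kk} iteratively:
  phi_{11} = rho(1)
  phi_{kk} = [rho(k) - sum_{j=1..k-1} phi_{k-1,j} rho(k-j)]
            / [1 - sum_{j=1..k-1} phi_{k-1,j} rho(j)],
  phi_{k,j} = phi_{k-1,j} - phi_{kk} phi_{k-1,k-j},  j = 1..k-1.
Step k = 1:
  phi_11 = rho(1) = -0.4676.
Step k = 2:
  phi_22 = [rho(2) - phi_11 rho(1)] / [1 - phi_11 rho(1)] = [0.3985 - (-0.4676)(-0.4676)] / [1 - (-0.4676)(-0.4676)]
         = 0.17985024 / 0.78135024 = 0.230179.
  Update: phi_21 = phi_11 - phi_22 phi_11 = -0.4676 - (0.230179)(-0.4676) = -0.359968.
Step k = 3:
  phi_33 = [rho(3) - phi_21 rho(2) - phi_22 rho(1)] / [1 - phi_21 rho(1) - phi_22 rho(2)]
    numerator   = -0.7202 - (-0.359968)(0.3985) - (0.230179)(-0.4676) = -0.469121
    denominator = 1 - (-0.359968)(-0.4676) - (0.230179)(0.3985) = 0.73995253
  phi_33 = -0.469121 / 0.73995253 = -0.634.
Therefore phi_{33} = -0.6340.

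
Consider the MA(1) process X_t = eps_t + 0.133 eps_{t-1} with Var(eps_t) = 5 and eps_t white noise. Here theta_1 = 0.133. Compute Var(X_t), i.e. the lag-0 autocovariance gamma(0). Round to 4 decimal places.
\gamma(0) = 5.0884

For an MA(q) process X_t = eps_t + sum_i theta_i eps_{t-i} with
Var(eps_t) = sigma^2, the variance is
  gamma(0) = sigma^2 * (1 + sum_i theta_i^2).
  sum_i theta_i^2 = (0.133)^2 = 0.017689.
  gamma(0) = 5 * (1 + 0.017689) = 5 * 1.017689 = 5.088445, which rounds to 5.0884.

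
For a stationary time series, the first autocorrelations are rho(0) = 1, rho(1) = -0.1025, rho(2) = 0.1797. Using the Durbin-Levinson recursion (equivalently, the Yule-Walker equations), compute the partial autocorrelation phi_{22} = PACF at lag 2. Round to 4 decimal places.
\phi_{22} = 0.1710

The PACF at lag k is phi_{kk}, the last component of the solution
to the Yule-Walker system G_k phi = r_k where
  (G_k)_{ij} = rho(|i - j|), (r_k)_i = rho(i), i,j = 1..k.
Equivalently, Durbin-Levinson gives phi_{kk} iteratively:
  phi_{11} = rho(1)
  phi_{kk} = [rho(k) - sum_{j=1..k-1} phi_{k-1,j} rho(k-j)]
            / [1 - sum_{j=1..k-1} phi_{k-1,j} rho(j)],
  phi_{k,j} = phi_{k-1,j} - phi_{kk} phi_{k-1,k-j},  j = 1..k-1.
Step k = 1:
  phi_11 = rho(1) = -0.1025.
Step k = 2:
  phi_22 = [rho(2) - phi_11 rho(1)] / [1 - phi_11 rho(1)] = [0.1797 - (-0.1025)(-0.1025)] / [1 - (-0.1025)(-0.1025)]
         = 0.16919375 / 0.98949375 = 0.171.
Therefore phi_{22} = 0.1710.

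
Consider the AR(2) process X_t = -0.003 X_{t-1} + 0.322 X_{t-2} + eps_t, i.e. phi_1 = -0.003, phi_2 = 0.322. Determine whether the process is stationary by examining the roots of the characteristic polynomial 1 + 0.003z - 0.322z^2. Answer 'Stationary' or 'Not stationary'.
\text{Stationary}

The AR(p) characteristic polynomial is P(z) = 1 + 0.003z - 0.322z^2.
Stationarity requires all roots to lie outside the unit circle, i.e. |z| > 1 for every root.
Set 1 + (0.003) z + (-0.322) z^2 = 0, i.e. a z^2 + b z + c = 0 with a = -0.322, b = 0.003, c = 1.
Discriminant D = b^2 - 4ac = (0.003)^2 - 4*(-0.322)*1 = 0.000009 - (-1.288) = 1.288009.
D >= 0, so the roots are real: z = (-b +/- sqrt(D)) / (2a) = (-0.003 +/- 1.134905) / (-0.644).
  z_1 = (-0.003 + 1.134905) / (-0.644) = -1.7576,   |z_1| = 1.7576.
  z_2 = (-0.003 - 1.134905) / (-0.644) = 1.7669,   |z_2| = 1.7669.
Moduli of all roots: 1.7576, 1.7669.
All moduli strictly greater than 1? Yes.
Verdict: Stationary.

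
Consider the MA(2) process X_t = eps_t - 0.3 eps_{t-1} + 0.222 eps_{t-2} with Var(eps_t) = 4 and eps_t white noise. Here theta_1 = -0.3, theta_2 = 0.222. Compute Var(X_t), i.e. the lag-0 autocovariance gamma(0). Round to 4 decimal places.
\gamma(0) = 4.5571

For an MA(q) process X_t = eps_t + sum_i theta_i eps_{t-i} with
Var(eps_t) = sigma^2, the variance is
  gamma(0) = sigma^2 * (1 + sum_i theta_i^2).
  sum_i theta_i^2 = (-0.3)^2 + (0.222)^2 = 0.09 + 0.049284 = 0.139284.
  gamma(0) = 4 * (1 + 0.139284) = 4 * 1.139284 = 4.557136, which rounds to 4.5571.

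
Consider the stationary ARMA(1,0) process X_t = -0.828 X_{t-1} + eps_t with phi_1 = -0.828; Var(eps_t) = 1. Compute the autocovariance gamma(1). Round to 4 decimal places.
\gamma(1) = -2.6335

Multiply the model equation by X_{t-k} and take expectations. With theta_0 = psi_0 = 1 and psi_j the MA(infinity) weights, this gives
  gamma(k) - sum_i phi_i gamma(k-i) = c_k,
  c_k = sigma^2 * sum_{j=k..q} theta_j psi_{j-k}   (c_k = 0 for k > q),
using gamma(-m) = gamma(m).
Pure AR (q = 0): c_0 = sigma^2 = 1, c_k = 0 for k >= 1.
Equations for k = 0 and k = 1 (AR order 1):
  gamma(0) = phi_1 gamma(1) + c_0
  gamma(1) = phi_1 gamma(0) + c_1
Substituting the second into the first: gamma(0) (1 - phi_1^2) = c_0 + phi_1 c_1, so
  gamma(0) = c_0 / (1 - phi_1^2) = 1 / (1 - (-0.828)^2) = 1 / 0.314416 = 3.1805.
  gamma(1) = phi_1 gamma(0) = (-0.828)(3.1805) = -2.633454.
Therefore gamma(1) = -2.6335 (to 4 decimal places).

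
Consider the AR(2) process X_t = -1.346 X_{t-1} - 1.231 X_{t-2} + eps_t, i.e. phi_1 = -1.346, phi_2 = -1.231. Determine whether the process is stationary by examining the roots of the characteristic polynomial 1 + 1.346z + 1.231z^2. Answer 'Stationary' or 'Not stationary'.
\text{Not stationary}

The AR(p) characteristic polynomial is P(z) = 1 + 1.346z + 1.231z^2.
Stationarity requires all roots to lie outside the unit circle, i.e. |z| > 1 for every root.
Set 1 + (1.346) z + (1.231) z^2 = 0, i.e. a z^2 + b z + c = 0 with a = 1.231, b = 1.346, c = 1.
Discriminant D = b^2 - 4ac = (1.346)^2 - 4*(1.231)*1 = 1.811716 - (4.924) = -3.112284.
D < 0, so the roots are the complex-conjugate pair z = (-b +/- i sqrt(-D)) / (2a) = -0.5467 +/- 0.7166i.
For a conjugate pair |z|^2 = z * conj(z) = (product of roots) = c/a = 1/(1.231) = 0.812348, so |z| = sqrt(0.812348) = 0.9013 for both roots.
Moduli of all roots: 0.9013, 0.9013.
All moduli strictly greater than 1? No.
Verdict: Not stationary.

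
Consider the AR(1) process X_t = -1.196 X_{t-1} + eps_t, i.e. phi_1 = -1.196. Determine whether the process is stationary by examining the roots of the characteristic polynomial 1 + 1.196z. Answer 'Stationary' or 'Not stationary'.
\text{Not stationary}

The AR(p) characteristic polynomial is P(z) = 1 + 1.196z.
Stationarity requires all roots to lie outside the unit circle, i.e. |z| > 1 for every root.
This is linear in z: 1 + (1.196) z = 0  =>  z = -1/(1.196) = -0.83612,  |z| = 0.83612.
Moduli of all roots: 0.8361.
All moduli strictly greater than 1? No.
Verdict: Not stationary.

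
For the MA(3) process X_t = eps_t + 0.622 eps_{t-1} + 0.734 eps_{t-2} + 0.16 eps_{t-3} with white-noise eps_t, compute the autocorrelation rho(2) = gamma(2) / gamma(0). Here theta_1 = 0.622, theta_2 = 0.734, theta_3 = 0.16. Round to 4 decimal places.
\rho(2) = 0.4272

For an MA(q) process with theta_0 = 1, the autocovariance is
  gamma(k) = sigma^2 * sum_{i=0..q-k} theta_i * theta_{i+k},
and rho(k) = gamma(k) / gamma(0). Sigma^2 cancels.
  numerator   = (1)*(0.734) + (0.622)*(0.16) = 0.83352.
  denominator = (1)^2 + (0.622)^2 + (0.734)^2 + (0.16)^2 = 1.95124.
  rho(2) = 0.83352 / 1.95124 = 0.4272.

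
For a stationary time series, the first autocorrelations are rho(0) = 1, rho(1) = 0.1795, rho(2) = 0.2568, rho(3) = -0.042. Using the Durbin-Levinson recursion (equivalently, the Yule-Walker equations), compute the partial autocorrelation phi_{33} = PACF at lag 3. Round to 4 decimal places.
\phi_{33} = -0.1300

The PACF at lag k is phi_{kk}, the last component of the solution
to the Yule-Walker system G_k phi = r_k where
  (G_k)_{ij} = rho(|i - j|), (r_k)_i = rho(i), i,j = 1..k.
Equivalently, Durbin-Levinson gives phi_{kk} iteratively:
  phi_{11} = rho(1)
  phi_{kk} = [rho(k) - sum_{j=1..k-1} phi_{k-1,j} rho(k-j)]
            / [1 - sum_{j=1..k-1} phi_{k-1,j} rho(j)],
  phi_{k,j} = phi_{k-1,j} - phi_{kk} phi_{k-1,k-j},  j = 1..k-1.
Step k = 1:
  phi_11 = rho(1) = 0.1795.
Step k = 2:
  phi_22 = [rho(2) - phi_11 rho(1)] / [1 - phi_11 rho(1)] = [0.2568 - (0.1795)(0.1795)] / [1 - (0.1795)(0.1795)]
         = 0.22457975 / 0.96777975 = 0.232057.
  Update: phi_21 = phi_11 - phi_22 phi_11 = 0.1795 - (0.232057)(0.1795) = 0.137846.
Step k = 3:
  phi_33 = [rho(3) - phi_21 rho(2) - phi_22 rho(1)] / [1 - phi_21 rho(1) - phi_22 rho(2)]
    numerator   = -0.042 - (0.137846)(0.2568) - (0.232057)(0.1795) = -0.11905298
    denominator = 1 - (0.137846)(0.1795) - (0.232057)(0.2568) = 0.91566452
  phi_33 = -0.11905298 / 0.91566452 = -0.13.
Therefore phi_{33} = -0.1300.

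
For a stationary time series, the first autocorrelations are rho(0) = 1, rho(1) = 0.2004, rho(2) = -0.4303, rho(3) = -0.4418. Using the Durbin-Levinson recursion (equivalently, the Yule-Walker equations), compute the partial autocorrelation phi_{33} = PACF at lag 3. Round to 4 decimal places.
\phi_{33} = -0.2949

The PACF at lag k is phi_{kk}, the last component of the solution
to the Yule-Walker system G_k phi = r_k where
  (G_k)_{ij} = rho(|i - j|), (r_k)_i = rho(i), i,j = 1..k.
Equivalently, Durbin-Levinson gives phi_{kk} iteratively:
  phi_{11} = rho(1)
  phi_{kk} = [rho(k) - sum_{j=1..k-1} phi_{k-1,j} rho(k-j)]
            / [1 - sum_{j=1..k-1} phi_{k-1,j} rho(j)],
  phi_{k,j} = phi_{k-1,j} - phi_{kk} phi_{k-1,k-j},  j = 1..k-1.
Step k = 1:
  phi_11 = rho(1) = 0.2004.
Step k = 2:
  phi_22 = [rho(2) - phi_11 rho(1)] / [1 - phi_11 rho(1)] = [-0.4303 - (0.2004)(0.2004)] / [1 - (0.2004)(0.2004)]
         = -0.47046016 / 0.95983984 = -0.490144.
  Update: phi_21 = phi_11 - phi_22 phi_11 = 0.2004 - (-0.490144)(0.2004) = 0.298625.
Step k = 3:
  phi_33 = [rho(3) - phi_21 rho(2) - phi_22 rho(1)] / [1 - phi_21 rho(1) - phi_22 rho(2)]
    numerator   = -0.4418 - (0.298625)(-0.4303) - (-0.490144)(0.2004) = -0.21507674
    denominator = 1 - (0.298625)(0.2004) - (-0.490144)(-0.4303) = 0.72924641
  phi_33 = -0.21507674 / 0.72924641 = -0.2949.
Therefore phi_{33} = -0.2949.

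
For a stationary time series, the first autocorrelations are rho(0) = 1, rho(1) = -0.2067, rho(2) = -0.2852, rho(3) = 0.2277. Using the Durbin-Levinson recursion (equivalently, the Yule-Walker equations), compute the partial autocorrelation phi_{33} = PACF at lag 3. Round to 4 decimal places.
\phi_{33} = 0.0920

The PACF at lag k is phi_{kk}, the last component of the solution
to the Yule-Walker system G_k phi = r_k where
  (G_k)_{ij} = rho(|i - j|), (r_k)_i = rho(i), i,j = 1..k.
Equivalently, Durbin-Levinson gives phi_{kk} iteratively:
  phi_{11} = rho(1)
  phi_{kk} = [rho(k) - sum_{j=1..k-1} phi_{k-1,j} rho(k-j)]
            / [1 - sum_{j=1..k-1} phi_{k-1,j} rho(j)],
  phi_{k,j} = phi_{k-1,j} - phi_{kk} phi_{k-1,k-j},  j = 1..k-1.
Step k = 1:
  phi_11 = rho(1) = -0.2067.
Step k = 2:
  phi_22 = [rho(2) - phi_11 rho(1)] / [1 - phi_11 rho(1)] = [-0.2852 - (-0.2067)(-0.2067)] / [1 - (-0.2067)(-0.2067)]
         = -0.32792489 / 0.95727511 = -0.342561.
  Update: phi_21 = phi_11 - phi_22 phi_11 = -0.2067 - (-0.342561)(-0.2067) = -0.277507.
Step k = 3:
  phi_33 = [rho(3) - phi_21 rho(2) - phi_22 rho(1)] / [1 - phi_21 rho(1) - phi_22 rho(2)]
    numerator   = 0.2277 - (-0.277507)(-0.2852) - (-0.342561)(-0.2067) = 0.07774761
    denominator = 1 - (-0.277507)(-0.2067) - (-0.342561)(-0.2852) = 0.84494091
  phi_33 = 0.07774761 / 0.84494091 = 0.092.
Therefore phi_{33} = 0.0920.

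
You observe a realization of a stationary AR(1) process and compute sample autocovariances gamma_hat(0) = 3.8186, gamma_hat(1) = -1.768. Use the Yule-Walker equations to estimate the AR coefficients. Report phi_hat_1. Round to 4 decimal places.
\hat\phi_{1} = -0.4630

The Yule-Walker equations for an AR(p) process read, in matrix form,
  Gamma_p phi = r_p,   with   (Gamma_p)_{ij} = gamma(|i - j|),
                       (r_p)_i = gamma(i),   i,j = 1..p.
Substitute the sample gammas (Toeplitz matrix and right-hand side of size 1):
  Gamma_p = [[3.8186]]
  r_p     = [-1.768]
With p = 1 this is the single equation gamma(0) phi_1 = gamma(1):
  phi_hat_1 = gamma(1) / gamma(0) = -1.768 / 3.8186 = -0.4630.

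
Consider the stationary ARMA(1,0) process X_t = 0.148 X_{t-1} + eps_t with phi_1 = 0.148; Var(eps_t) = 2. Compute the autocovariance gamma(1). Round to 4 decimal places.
\gamma(1) = 0.3026

Multiply the model equation by X_{t-k} and take expectations. With theta_0 = psi_0 = 1 and psi_j the MA(infinity) weights, this gives
  gamma(k) - sum_i phi_i gamma(k-i) = c_k,
  c_k = sigma^2 * sum_{j=k..q} theta_j psi_{j-k}   (c_k = 0 for k > q),
using gamma(-m) = gamma(m).
Pure AR (q = 0): c_0 = sigma^2 = 2, c_k = 0 for k >= 1.
Equations for k = 0 and k = 1 (AR order 1):
  gamma(0) = phi_1 gamma(1) + c_0
  gamma(1) = phi_1 gamma(0) + c_1
Substituting the second into the first: gamma(0) (1 - phi_1^2) = c_0 + phi_1 c_1, so
  gamma(0) = c_0 / (1 - phi_1^2) = 2 / (1 - (0.148)^2) = 2 / 0.978096 = 2.044789.
  gamma(1) = phi_1 gamma(0) = (0.148)(2.044789) = 0.302629.
Therefore gamma(1) = 0.3026 (to 4 decimal places).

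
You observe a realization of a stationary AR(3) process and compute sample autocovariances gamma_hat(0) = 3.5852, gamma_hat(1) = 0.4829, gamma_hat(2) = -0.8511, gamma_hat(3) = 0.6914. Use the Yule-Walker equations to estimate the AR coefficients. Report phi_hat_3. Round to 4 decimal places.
\hat\phi_{3} = 0.2930

The Yule-Walker equations for an AR(p) process read, in matrix form,
  Gamma_p phi = r_p,   with   (Gamma_p)_{ij} = gamma(|i - j|),
                       (r_p)_i = gamma(i),   i,j = 1..p.
Substitute the sample gammas (Toeplitz matrix and right-hand side of size 3):
  Gamma_p = [[3.5852, 0.4829, -0.8511], [0.4829, 3.5852, 0.4829], [-0.8511, 0.4829, 3.5852]]
  r_p     = [0.4829, -0.8511, 0.6914]
Written out (R1..R3):
  (R1) 3.5852 phi_1 + 0.4829 phi_2 - 0.8511 phi_3 = 0.4829
  (R2) 0.4829 phi_1 + 3.5852 phi_2 + 0.4829 phi_3 = -0.8511
  (R3) -0.8511 phi_1 + 0.4829 phi_2 + 3.5852 phi_3 = 0.6914
Gaussian elimination:
  R2 <- R2 - (0.4829/3.5852) R1 = R2 - (0.134693) R1:  3.520157 phi_2 + 0.597537 phi_3 = -0.916143
  R3 <- R3 - (-0.8511/3.5852) R1 = R3 - (-0.237393) R1:  0.597537 phi_2 + 3.383155 phi_3 = 0.806037
  R3 <- R3 - (0.597537/3.520157) R2 = R3 - (0.169747) R2:  3.281725 phi_3 = 0.96155
Back-substitution:
  phi_hat_3 = 0.96155 / 3.281725 = 0.293001
  phi_hat_2 = (-0.916143 - (0.597537)(0.293001)) / 3.520157 = -0.309992
  phi_hat_1 = (0.4829 - (0.4829)(-0.309992) - (-0.8511)(0.293001)) / 3.5852 = 0.246003
So phi_hat = [0.2460, -0.3100, 0.2930].
Therefore phi_hat_3 = 0.2930.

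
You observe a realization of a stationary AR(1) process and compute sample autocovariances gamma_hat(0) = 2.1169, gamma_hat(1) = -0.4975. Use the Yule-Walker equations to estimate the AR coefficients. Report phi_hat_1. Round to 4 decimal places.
\hat\phi_{1} = -0.2350

The Yule-Walker equations for an AR(p) process read, in matrix form,
  Gamma_p phi = r_p,   with   (Gamma_p)_{ij} = gamma(|i - j|),
                       (r_p)_i = gamma(i),   i,j = 1..p.
Substitute the sample gammas (Toeplitz matrix and right-hand side of size 1):
  Gamma_p = [[2.1169]]
  r_p     = [-0.4975]
With p = 1 this is the single equation gamma(0) phi_1 = gamma(1):
  phi_hat_1 = gamma(1) / gamma(0) = -0.4975 / 2.1169 = -0.2350.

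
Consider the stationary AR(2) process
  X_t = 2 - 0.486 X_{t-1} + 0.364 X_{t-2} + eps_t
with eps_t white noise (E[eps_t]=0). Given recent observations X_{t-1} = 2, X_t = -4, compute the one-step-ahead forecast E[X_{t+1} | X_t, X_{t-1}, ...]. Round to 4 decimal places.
E[X_{t+1} \mid \mathcal F_t] = 4.6720

For an AR(p) model X_t = c + sum_i phi_i X_{t-i} + eps_t, the
one-step-ahead conditional mean is
  E[X_{t+1} | X_t, ...] = c + sum_i phi_i X_{t+1-i}.
Substitute known values:
  E[X_{t+1} | ...] = 2 + (-0.486) * (-4) + (0.364) * (2)
                   = 4.6720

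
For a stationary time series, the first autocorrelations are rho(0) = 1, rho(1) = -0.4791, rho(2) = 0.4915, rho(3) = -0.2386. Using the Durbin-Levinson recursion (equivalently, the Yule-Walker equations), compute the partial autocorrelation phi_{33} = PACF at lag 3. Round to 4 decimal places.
\phi_{33} = 0.1170

The PACF at lag k is phi_{kk}, the last component of the solution
to the Yule-Walker system G_k phi = r_k where
  (G_k)_{ij} = rho(|i - j|), (r_k)_i = rho(i), i,j = 1..k.
Equivalently, Durbin-Levinson gives phi_{kk} iteratively:
  phi_{11} = rho(1)
  phi_{kk} = [rho(k) - sum_{j=1..k-1} phi_{k-1,j} rho(k-j)]
            / [1 - sum_{j=1..k-1} phi_{k-1,j} rho(j)],
  phi_{k,j} = phi_{k-1,j} - phi_{kk} phi_{k-1,k-j},  j = 1..k-1.
Step k = 1:
  phi_11 = rho(1) = -0.4791.
Step k = 2:
  phi_22 = [rho(2) - phi_11 rho(1)] / [1 - phi_11 rho(1)] = [0.4915 - (-0.4791)(-0.4791)] / [1 - (-0.4791)(-0.4791)]
         = 0.26196319 / 0.77046319 = 0.340007.
  Update: phi_21 = phi_11 - phi_22 phi_11 = -0.4791 - (0.340007)(-0.4791) = -0.316202.
Step k = 3:
  phi_33 = [rho(3) - phi_21 rho(2) - phi_22 rho(1)] / [1 - phi_21 rho(1) - phi_22 rho(2)]
    numerator   = -0.2386 - (-0.316202)(0.4915) - (0.340007)(-0.4791) = 0.07971105
    denominator = 1 - (-0.316202)(-0.4791) - (0.340007)(0.4915) = 0.68139377
  phi_33 = 0.07971105 / 0.68139377 = 0.117.
Therefore phi_{33} = 0.1170.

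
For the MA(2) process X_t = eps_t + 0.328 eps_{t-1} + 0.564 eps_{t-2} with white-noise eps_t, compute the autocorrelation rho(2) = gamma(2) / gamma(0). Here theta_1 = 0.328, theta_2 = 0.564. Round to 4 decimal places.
\rho(2) = 0.3956

For an MA(q) process with theta_0 = 1, the autocovariance is
  gamma(k) = sigma^2 * sum_{i=0..q-k} theta_i * theta_{i+k},
and rho(k) = gamma(k) / gamma(0). Sigma^2 cancels.
  numerator   = (1)*(0.564) = 0.564.
  denominator = (1)^2 + (0.328)^2 + (0.564)^2 = 1.42568.
  rho(2) = 0.564 / 1.42568 = 0.3956.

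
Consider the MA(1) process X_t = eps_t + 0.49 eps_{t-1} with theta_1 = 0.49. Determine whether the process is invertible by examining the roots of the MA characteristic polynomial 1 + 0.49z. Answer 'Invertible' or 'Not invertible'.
\text{Invertible}

The MA(q) characteristic polynomial is P(z) = 1 + 0.49z.
Invertibility requires all roots to lie outside the unit circle, i.e. |z| > 1 for every root.
This is linear in z: 1 + (0.49) z = 0  =>  z = -1/(0.49) = -2.040816,  |z| = 2.040816.
Moduli of all roots: 2.0408.
All moduli strictly greater than 1? Yes.
Verdict: Invertible.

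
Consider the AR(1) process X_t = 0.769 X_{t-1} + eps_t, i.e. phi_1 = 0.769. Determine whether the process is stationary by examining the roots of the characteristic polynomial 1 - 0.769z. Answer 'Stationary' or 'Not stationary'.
\text{Stationary}

The AR(p) characteristic polynomial is P(z) = 1 - 0.769z.
Stationarity requires all roots to lie outside the unit circle, i.e. |z| > 1 for every root.
This is linear in z: 1 + (-0.769) z = 0  =>  z = -1/(-0.769) = 1.30039,  |z| = 1.30039.
Moduli of all roots: 1.3004.
All moduli strictly greater than 1? Yes.
Verdict: Stationary.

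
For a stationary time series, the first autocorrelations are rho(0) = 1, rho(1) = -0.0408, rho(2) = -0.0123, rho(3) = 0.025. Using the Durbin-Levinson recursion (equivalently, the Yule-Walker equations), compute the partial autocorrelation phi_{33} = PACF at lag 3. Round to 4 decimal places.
\phi_{33} = 0.0240

The PACF at lag k is phi_{kk}, the last component of the solution
to the Yule-Walker system G_k phi = r_k where
  (G_k)_{ij} = rho(|i - j|), (r_k)_i = rho(i), i,j = 1..k.
Equivalently, Durbin-Levinson gives phi_{kk} iteratively:
  phi_{11} = rho(1)
  phi_{kk} = [rho(k) - sum_{j=1..k-1} phi_{k-1,j} rho(k-j)]
            / [1 - sum_{j=1..k-1} phi_{k-1,j} rho(j)],
  phi_{k,j} = phi_{k-1,j} - phi_{kk} phi_{k-1,k-j},  j = 1..k-1.
Step k = 1:
  phi_11 = rho(1) = -0.0408.
Step k = 2:
  phi_22 = [rho(2) - phi_11 rho(1)] / [1 - phi_11 rho(1)] = [-0.0123 - (-0.0408)(-0.0408)] / [1 - (-0.0408)(-0.0408)]
         = -0.01396464 / 0.99833536 = -0.013988.
  Update: phi_21 = phi_11 - phi_22 phi_11 = -0.0408 - (-0.013988)(-0.0408) = -0.041371.
Step k = 3:
  phi_33 = [rho(3) - phi_21 rho(2) - phi_22 rho(1)] / [1 - phi_21 rho(1) - phi_22 rho(2)]
    numerator   = 0.025 - (-0.041371)(-0.0123) - (-0.013988)(-0.0408) = 0.02392043
    denominator = 1 - (-0.041371)(-0.0408) - (-0.013988)(-0.0123) = 0.99814002
  phi_33 = 0.02392043 / 0.99814002 = 0.024.
Therefore phi_{33} = 0.0240.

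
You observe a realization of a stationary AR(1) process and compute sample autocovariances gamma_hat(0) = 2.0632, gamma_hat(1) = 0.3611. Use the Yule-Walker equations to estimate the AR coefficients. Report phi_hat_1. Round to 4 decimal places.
\hat\phi_{1} = 0.1750

The Yule-Walker equations for an AR(p) process read, in matrix form,
  Gamma_p phi = r_p,   with   (Gamma_p)_{ij} = gamma(|i - j|),
                       (r_p)_i = gamma(i),   i,j = 1..p.
Substitute the sample gammas (Toeplitz matrix and right-hand side of size 1):
  Gamma_p = [[2.0632]]
  r_p     = [0.3611]
With p = 1 this is the single equation gamma(0) phi_1 = gamma(1):
  phi_hat_1 = gamma(1) / gamma(0) = 0.3611 / 2.0632 = 0.1750.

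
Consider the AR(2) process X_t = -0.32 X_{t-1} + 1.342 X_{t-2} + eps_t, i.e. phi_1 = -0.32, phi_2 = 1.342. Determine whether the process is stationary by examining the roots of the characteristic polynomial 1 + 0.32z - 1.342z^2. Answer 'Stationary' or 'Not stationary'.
\text{Not stationary}

The AR(p) characteristic polynomial is P(z) = 1 + 0.32z - 1.342z^2.
Stationarity requires all roots to lie outside the unit circle, i.e. |z| > 1 for every root.
Set 1 + (0.32) z + (-1.342) z^2 = 0, i.e. a z^2 + b z + c = 0 with a = -1.342, b = 0.32, c = 1.
Discriminant D = b^2 - 4ac = (0.32)^2 - 4*(-1.342)*1 = 0.1024 - (-5.368) = 5.4704.
D >= 0, so the roots are real: z = (-b +/- sqrt(D)) / (2a) = (-0.32 +/- 2.338889) / (-2.684).
  z_1 = (-0.32 + 2.338889) / (-2.684) = -0.7522,   |z_1| = 0.7522.
  z_2 = (-0.32 - 2.338889) / (-2.684) = 0.9906,   |z_2| = 0.9906.
Moduli of all roots: 0.7522, 0.9906.
All moduli strictly greater than 1? No.
Verdict: Not stationary.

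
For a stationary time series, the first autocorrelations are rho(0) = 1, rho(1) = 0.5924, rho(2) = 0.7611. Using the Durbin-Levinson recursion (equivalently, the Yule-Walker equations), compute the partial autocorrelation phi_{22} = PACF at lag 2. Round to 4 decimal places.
\phi_{22} = 0.6319

The PACF at lag k is phi_{kk}, the last component of the solution
to the Yule-Walker system G_k phi = r_k where
  (G_k)_{ij} = rho(|i - j|), (r_k)_i = rho(i), i,j = 1..k.
Equivalently, Durbin-Levinson gives phi_{kk} iteratively:
  phi_{11} = rho(1)
  phi_{kk} = [rho(k) - sum_{j=1..k-1} phi_{k-1,j} rho(k-j)]
            / [1 - sum_{j=1..k-1} phi_{k-1,j} rho(j)],
  phi_{k,j} = phi_{k-1,j} - phi_{kk} phi_{k-1,k-j},  j = 1..k-1.
Step k = 1:
  phi_11 = rho(1) = 0.5924.
Step k = 2:
  phi_22 = [rho(2) - phi_11 rho(1)] / [1 - phi_11 rho(1)] = [0.7611 - (0.5924)(0.5924)] / [1 - (0.5924)(0.5924)]
         = 0.41016224 / 0.64906224 = 0.6319.
Therefore phi_{22} = 0.6319.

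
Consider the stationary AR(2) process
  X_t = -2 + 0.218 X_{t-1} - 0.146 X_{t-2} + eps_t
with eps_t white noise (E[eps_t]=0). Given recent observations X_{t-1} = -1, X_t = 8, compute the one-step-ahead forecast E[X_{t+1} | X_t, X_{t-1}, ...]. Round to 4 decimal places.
E[X_{t+1} \mid \mathcal F_t] = -0.1100

For an AR(p) model X_t = c + sum_i phi_i X_{t-i} + eps_t, the
one-step-ahead conditional mean is
  E[X_{t+1} | X_t, ...] = c + sum_i phi_i X_{t+1-i}.
Substitute known values:
  E[X_{t+1} | ...] = -2 + (0.218) * (8) + (-0.146) * (-1)
                   = -0.1100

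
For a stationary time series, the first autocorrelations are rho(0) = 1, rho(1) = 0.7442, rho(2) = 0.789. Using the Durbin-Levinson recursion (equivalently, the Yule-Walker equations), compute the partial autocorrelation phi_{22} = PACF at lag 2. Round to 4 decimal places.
\phi_{22} = 0.5271

The PACF at lag k is phi_{kk}, the last component of the solution
to the Yule-Walker system G_k phi = r_k where
  (G_k)_{ij} = rho(|i - j|), (r_k)_i = rho(i), i,j = 1..k.
Equivalently, Durbin-Levinson gives phi_{kk} iteratively:
  phi_{11} = rho(1)
  phi_{kk} = [rho(k) - sum_{j=1..k-1} phi_{k-1,j} rho(k-j)]
            / [1 - sum_{j=1..k-1} phi_{k-1,j} rho(j)],
  phi_{k,j} = phi_{k-1,j} - phi_{kk} phi_{k-1,k-j},  j = 1..k-1.
Step k = 1:
  phi_11 = rho(1) = 0.7442.
Step k = 2:
  phi_22 = [rho(2) - phi_11 rho(1)] / [1 - phi_11 rho(1)] = [0.789 - (0.7442)(0.7442)] / [1 - (0.7442)(0.7442)]
         = 0.23516636 / 0.44616636 = 0.5271.
Therefore phi_{22} = 0.5271.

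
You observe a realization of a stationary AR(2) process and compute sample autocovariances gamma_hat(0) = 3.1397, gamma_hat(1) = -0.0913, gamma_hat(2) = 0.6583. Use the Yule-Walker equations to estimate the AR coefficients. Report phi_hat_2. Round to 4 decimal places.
\hat\phi_{2} = 0.2090

The Yule-Walker equations for an AR(p) process read, in matrix form,
  Gamma_p phi = r_p,   with   (Gamma_p)_{ij} = gamma(|i - j|),
                       (r_p)_i = gamma(i),   i,j = 1..p.
Substitute the sample gammas (Toeplitz matrix and right-hand side of size 2):
  Gamma_p = [[3.1397, -0.0913], [-0.0913, 3.1397]]
  r_p     = [-0.0913, 0.6583]
Written out:
  3.1397 phi_1 - 0.0913 phi_2 = -0.0913
  -0.0913 phi_1 + 3.1397 phi_2 = 0.6583
Solve by Cramer's rule:
  det = gamma(0)^2 - gamma(1)^2 = (3.1397)^2 - (-0.0913)^2 = 9.85771609 - 0.00833569 = 9.8493804
  phi_hat_1 = [gamma(1) gamma(0) - gamma(1) gamma(2)] / det = [(-0.0913)(3.1397) - (-0.0913)(0.6583)] / 9.8493804 = -0.22655182 / 9.8493804 = -0.023
  phi_hat_2 = [gamma(0) gamma(2) - gamma(1)^2] / det = [(3.1397)(0.6583) - (-0.0913)^2] / 9.8493804 = 2.05852882 / 9.8493804 = 0.209
So phi_hat = [-0.0230, 0.2090].
Therefore phi_hat_2 = 0.2090.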